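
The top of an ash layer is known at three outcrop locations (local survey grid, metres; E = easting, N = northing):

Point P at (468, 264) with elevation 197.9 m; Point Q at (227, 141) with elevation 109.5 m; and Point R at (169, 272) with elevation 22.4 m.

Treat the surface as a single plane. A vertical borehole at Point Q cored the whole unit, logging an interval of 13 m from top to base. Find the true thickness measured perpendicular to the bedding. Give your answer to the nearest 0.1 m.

10.6 m

Let the plane be z = a·E + b·N + c.
Point Q−Point P: −241a − 123b = −88.4;  Point R−Point P: −299a + 8b = −175.5.
Solving gives a = 0.57599, b = −0.40987.
|∇z| = √(a²+b²) = 0.70693, so dip δ = arctan(0.70693) = 35.26°.
True thickness = vertical thickness × cos δ = 13 × cos 35.26° = 10.6 m.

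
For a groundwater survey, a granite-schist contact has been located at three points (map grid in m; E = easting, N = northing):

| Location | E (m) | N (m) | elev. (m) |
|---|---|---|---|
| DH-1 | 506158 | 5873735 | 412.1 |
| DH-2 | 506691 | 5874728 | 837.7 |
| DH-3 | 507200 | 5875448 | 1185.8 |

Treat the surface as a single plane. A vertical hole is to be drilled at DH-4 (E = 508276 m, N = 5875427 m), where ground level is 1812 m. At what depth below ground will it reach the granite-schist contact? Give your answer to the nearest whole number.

Let the plane be z = a·E + b·N + c.
DH-2−DH-1: 533a + 993b = 425.6;  DH-3−DH-1: 1042a + 1713b = 773.7.
Solving gives a = 0.32242166, b = 0.25553802.
Then c = 412.1 − a·506158 − b·5873735 = −1663746.83.
At (508276, 5875427): z_contact = 163879.2 + 1501395.0 − 1663746.83 = 1527.4 m.
Depth below ground = 1812 − 1527.4 = 285 m.

285 m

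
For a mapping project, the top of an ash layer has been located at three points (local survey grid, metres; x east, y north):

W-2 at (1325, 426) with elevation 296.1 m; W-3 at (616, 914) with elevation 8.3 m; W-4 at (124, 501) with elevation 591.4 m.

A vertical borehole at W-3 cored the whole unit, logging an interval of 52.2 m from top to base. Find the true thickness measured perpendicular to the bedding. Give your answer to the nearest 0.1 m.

35.3 m

Two edge vectors: W-2→W-3 = (-709, 488, -287.8), W-2→W-4 = (-1201, 75, 295.3).
Normal n = (W-2→W-3) × (W-2→W-4) = (165691.4, 555015.5, 532913).
So ∂z/∂x = −n_x/n_z = −0.31092 and ∂z/∂y = −n_y/n_z = −1.04147.
|∇z| = √(a²+b²) = 1.08689, so dip δ = arctan(1.08689) = 47.38°.
True thickness = vertical thickness × cos δ = 52.2 × cos 47.38° = 35.3 m.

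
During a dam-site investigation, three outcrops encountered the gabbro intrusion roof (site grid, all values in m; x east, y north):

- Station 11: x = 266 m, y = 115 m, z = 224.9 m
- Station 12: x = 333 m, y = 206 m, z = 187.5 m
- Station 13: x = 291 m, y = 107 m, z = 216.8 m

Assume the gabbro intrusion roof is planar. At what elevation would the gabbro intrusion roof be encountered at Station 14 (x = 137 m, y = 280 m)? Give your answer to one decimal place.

Two edge vectors: Station 11→Station 12 = (67, 91, -37.4), Station 11→Station 13 = (25, -8, -8.1).
Normal n = (Station 11→Station 12) × (Station 11→Station 13) = (-1036.3, -392.3, -2811).
So ∂z/∂x = −n_x/n_z = −0.36866 and ∂z/∂y = −n_y/n_z = −0.13956.
Intercept c from Station 11: 224.9 + 98.06 + 16.05 = 339.01.
At (137, 280): z = −50.5 − 39.1 + 339.01 = 249.4 m.

249.4 m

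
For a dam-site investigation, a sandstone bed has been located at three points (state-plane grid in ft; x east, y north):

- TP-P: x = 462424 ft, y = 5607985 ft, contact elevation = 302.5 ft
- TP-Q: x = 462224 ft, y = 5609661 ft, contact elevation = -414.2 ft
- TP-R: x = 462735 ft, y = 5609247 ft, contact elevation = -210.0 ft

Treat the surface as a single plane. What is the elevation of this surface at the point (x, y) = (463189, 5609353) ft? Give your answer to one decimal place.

-227.9 ft

Let the plane be z = a·x + b·y + c.
TP-Q−TP-P: −200a + 1676b = −716.7;  TP-R−TP-P: 311a + 1262b = −512.5.
Solving gives a = 0.058846021, b = −0.420603100.
Then c = 302.5 − a·462424 − b·5607985 = 2331826.56.
At (463189, 5609353): z = 27256.8 − 2359311.3 + 2331826.56 = -227.9 ft.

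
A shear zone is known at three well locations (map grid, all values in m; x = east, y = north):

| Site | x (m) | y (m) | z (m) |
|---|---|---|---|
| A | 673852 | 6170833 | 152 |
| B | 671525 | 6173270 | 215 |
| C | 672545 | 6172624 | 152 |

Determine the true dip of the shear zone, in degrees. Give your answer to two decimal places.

Let the plane be z = a·x + b·y + c.
B−A: −2327a + 2437b = 63;  C−A: −1307a + 1791b = 0.
Solving gives a = −0.11484, b = −0.08381.
Gradient magnitude |∇z| = √(a² + b²) = √(0.01319 + 0.00702) = 0.14217.
True dip = arctan(0.14217) = 8.09°, dipping toward NE (azimuth ≈ 054°).

8.09°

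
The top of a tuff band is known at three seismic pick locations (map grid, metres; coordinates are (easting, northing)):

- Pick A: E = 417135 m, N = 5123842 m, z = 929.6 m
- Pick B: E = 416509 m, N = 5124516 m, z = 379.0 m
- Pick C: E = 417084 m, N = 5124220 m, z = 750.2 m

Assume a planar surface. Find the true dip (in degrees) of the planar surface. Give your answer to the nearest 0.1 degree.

30.9°

Two edge vectors: Pick A→Pick B = (-626, 674, -550.6), Pick A→Pick C = (-51, 378, -179.4).
Normal n = (Pick A→Pick B) × (Pick A→Pick C) = (87211.2, -84223.8, -202254).
So ∂z/∂E = −n_x/n_z = 0.43120 and ∂z/∂N = −n_y/n_z = −0.41643.
Gradient magnitude |∇z| = √(a² + b²) = √(0.18593 + 0.17341) = 0.59945.
True dip = arctan(0.59945) = 30.9°, dipping toward NW (azimuth ≈ 314°).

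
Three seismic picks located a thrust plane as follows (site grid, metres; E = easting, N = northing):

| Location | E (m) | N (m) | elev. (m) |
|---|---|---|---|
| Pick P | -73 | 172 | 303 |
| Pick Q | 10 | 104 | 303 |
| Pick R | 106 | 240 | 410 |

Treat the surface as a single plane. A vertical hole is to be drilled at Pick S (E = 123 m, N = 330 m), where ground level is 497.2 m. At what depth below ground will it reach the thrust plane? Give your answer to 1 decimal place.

35.4 m

Two edge vectors: Pick P→Pick Q = (83, -68, 0), Pick P→Pick R = (179, 68, 107).
Normal n = (Pick P→Pick Q) × (Pick P→Pick R) = (-7276, -8881, 17816).
So ∂z/∂E = −n_x/n_z = 0.40840 and ∂z/∂N = −n_y/n_z = 0.49848.
Intercept c from Pick P: 303 + 29.81 − 85.74 = 247.07.
At (123, 330): z_contact = 50.23 + 164.50 + 247.07 = 461.81 m.
Depth below ground = 497.2 − 461.81 = 35.4 m.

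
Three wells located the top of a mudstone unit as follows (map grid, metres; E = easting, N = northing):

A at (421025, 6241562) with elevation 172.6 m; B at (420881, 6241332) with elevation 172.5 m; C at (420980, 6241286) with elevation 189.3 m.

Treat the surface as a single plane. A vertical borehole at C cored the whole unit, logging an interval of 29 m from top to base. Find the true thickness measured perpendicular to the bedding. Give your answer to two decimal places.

28.66 m

Let the plane be z = a·E + b·N + c.
B−A: −144a − 230b = −0.1;  C−A: −45a − 276b = 16.7.
Solving gives a = 0.13161, b = −0.08197.
|∇z| = √(a²+b²) = 0.15505, so dip δ = arctan(0.15505) = 8.81°.
True thickness = vertical thickness × cos δ = 29 × cos 8.81° = 28.66 m.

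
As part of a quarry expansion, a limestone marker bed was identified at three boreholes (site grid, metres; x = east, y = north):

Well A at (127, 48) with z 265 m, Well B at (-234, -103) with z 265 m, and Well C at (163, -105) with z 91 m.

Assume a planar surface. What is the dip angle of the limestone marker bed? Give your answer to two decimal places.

48.30°

Two edge vectors: Well A→Well B = (-361, -151, 0), Well A→Well C = (36, -153, -174).
Normal n = (Well A→Well B) × (Well A→Well C) = (26274, -62814, 60669).
So ∂z/∂x = −n_x/n_z = −0.43307 and ∂z/∂y = −n_y/n_z = 1.03536.
Gradient magnitude |∇z| = √(a² + b²) = √(0.18755 + 1.07196) = 1.12228.
True dip = arctan(1.12228) = 48.30°, dipping toward SSE (azimuth ≈ 157°).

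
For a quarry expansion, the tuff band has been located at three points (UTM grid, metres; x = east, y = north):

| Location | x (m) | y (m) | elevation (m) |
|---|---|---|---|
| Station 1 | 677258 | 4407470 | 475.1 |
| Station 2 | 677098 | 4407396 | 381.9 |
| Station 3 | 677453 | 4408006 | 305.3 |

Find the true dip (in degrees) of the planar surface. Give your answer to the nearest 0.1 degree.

Let the plane be z = a·x + b·y + c.
Station 2−Station 1: −160a − 74b = −93.2;  Station 3−Station 1: 195a + 536b = −169.8.
Solving gives a = 0.87650, b = −0.63567.
Gradient magnitude |∇z| = √(a² + b²) = √(0.76824 + 0.40407) = 1.08273.
True dip = arctan(1.08273) = 47.3°, dipping toward NW (azimuth ≈ 306°).

47.3°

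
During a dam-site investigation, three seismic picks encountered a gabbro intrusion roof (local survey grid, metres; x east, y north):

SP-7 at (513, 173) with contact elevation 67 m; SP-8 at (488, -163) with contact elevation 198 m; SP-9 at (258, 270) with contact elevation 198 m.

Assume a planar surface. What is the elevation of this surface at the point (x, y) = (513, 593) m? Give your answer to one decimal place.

-76.6 m

Let the plane be z = a·x + b·y + c.
SP-8−SP-7: −25a − 336b = 131;  SP-9−SP-7: −255a + 97b = 131.
Solving gives a = −0.64381, b = −0.34198.
Then c = 67 − a·513 − b·173 = 456.44.
At (513, 593): z = −330.3 − 202.8 + 456.44 = -76.6 m.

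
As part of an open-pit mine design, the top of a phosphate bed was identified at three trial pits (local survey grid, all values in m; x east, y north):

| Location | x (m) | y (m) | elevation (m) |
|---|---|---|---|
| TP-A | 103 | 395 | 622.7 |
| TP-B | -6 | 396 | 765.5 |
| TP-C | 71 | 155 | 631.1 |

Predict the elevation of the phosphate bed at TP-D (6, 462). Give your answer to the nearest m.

Two edge vectors: TP-A→TP-B = (-109, 1, 142.8), TP-A→TP-C = (-32, -240, 8.4).
Normal n = (TP-A→TP-B) × (TP-A→TP-C) = (34280.4, -3654, 26192).
So ∂z/∂x = −n_x/n_z = −1.30881 and ∂z/∂y = −n_y/n_z = 0.13951.
Intercept c from TP-A: 622.7 + 134.81 − 55.11 = 702.40.
At (6, 462): z = −7.9 + 64.5 + 702.40 = 759.0 m.

759 m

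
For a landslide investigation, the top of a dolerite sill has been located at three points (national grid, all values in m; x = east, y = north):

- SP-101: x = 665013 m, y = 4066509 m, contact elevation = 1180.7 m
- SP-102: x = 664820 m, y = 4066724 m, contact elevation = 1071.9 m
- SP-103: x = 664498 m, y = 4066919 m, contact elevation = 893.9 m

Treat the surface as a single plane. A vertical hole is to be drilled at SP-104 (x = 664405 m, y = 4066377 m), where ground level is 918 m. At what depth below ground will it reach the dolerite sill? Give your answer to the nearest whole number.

Let the plane be z = a·x + b·y + c.
SP-102−SP-101: −193a + 215b = −108.8;  SP-103−SP-101: −515a + 410b = −286.8.
Solving gives a = 0.53976895, b = −0.02150973.
Then c = 1180.7 − a·665013 − b·4066509 = −270303.15.
At (664405, 4066377): z_contact = 358625.2 − 87466.7 − 270303.15 = 855.4 m.
Depth below ground = 918 − 855.4 = 63 m.

63 m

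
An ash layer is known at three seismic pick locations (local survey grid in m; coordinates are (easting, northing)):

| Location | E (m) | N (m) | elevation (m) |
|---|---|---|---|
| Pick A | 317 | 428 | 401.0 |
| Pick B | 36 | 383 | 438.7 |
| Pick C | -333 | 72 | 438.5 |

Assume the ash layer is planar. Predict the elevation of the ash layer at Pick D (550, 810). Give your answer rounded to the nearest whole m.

438 m

Let the plane be z = a·E + b·N + c.
Pick B−Pick A: −281a − 45b = 37.7;  Pick C−Pick A: −650a − 356b = 37.5.
Solving gives a = −0.16576, b = 0.19732.
Then c = 401 − a·317 − b·428 = 369.09.
At (550, 810): z = −91.2 + 159.8 + 369.09 = 437.8 m.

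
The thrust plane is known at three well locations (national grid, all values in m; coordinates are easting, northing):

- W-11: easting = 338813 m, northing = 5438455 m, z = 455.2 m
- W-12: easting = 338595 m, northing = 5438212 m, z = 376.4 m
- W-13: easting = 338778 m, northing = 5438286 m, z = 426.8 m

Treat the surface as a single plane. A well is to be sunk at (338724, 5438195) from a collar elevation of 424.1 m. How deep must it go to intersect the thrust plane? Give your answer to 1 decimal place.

Two edge vectors: W-11→W-12 = (-218, -243, -78.8), W-11→W-13 = (-35, -169, -28.4).
Normal n = (W-11→W-12) × (W-11→W-13) = (-6416, -3433.2, 28337).
So ∂z/∂easting = −n_x/n_z = 0.226417758 and ∂z/∂northing = −n_y/n_z = 0.121156086.
Intercept c from W-11: 455.2 − 76713.28 − 658901.92 = −735160.00.
At (338724, 5438195): z_contact = 76693.13 + 658870.42 − 735160.00 = 403.55 m.
Depth below ground = 424.1 − 403.55 = 20.6 m.

20.6 m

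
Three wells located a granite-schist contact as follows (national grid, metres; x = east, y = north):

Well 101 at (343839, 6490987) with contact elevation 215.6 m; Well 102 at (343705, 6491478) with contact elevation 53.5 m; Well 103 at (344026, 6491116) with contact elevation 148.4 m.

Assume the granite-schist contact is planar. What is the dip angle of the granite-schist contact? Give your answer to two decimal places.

20.66°

Let the plane be z = a·x + b·y + c.
Well 102−Well 101: −134a + 491b = −162.1;  Well 103−Well 101: 187a + 129b = −67.2.
Solving gives a = −0.11076, b = −0.36037.
Gradient magnitude |∇z| = √(a² + b²) = √(0.01227 + 0.12987) = 0.37701.
True dip = arctan(0.37701) = 20.66°, dipping toward NNE (azimuth ≈ 017°).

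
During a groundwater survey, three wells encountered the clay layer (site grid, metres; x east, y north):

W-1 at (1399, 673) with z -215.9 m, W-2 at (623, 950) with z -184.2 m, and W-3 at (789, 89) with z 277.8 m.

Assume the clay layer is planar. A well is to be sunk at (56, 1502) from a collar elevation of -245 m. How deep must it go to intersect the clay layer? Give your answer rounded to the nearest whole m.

120 m

Two edge vectors: W-1→W-2 = (-776, 277, 31.7), W-1→W-3 = (-610, -584, 493.7).
Normal n = (W-1→W-2) × (W-1→W-3) = (155267.7, 363774.2, 622154).
So ∂z/∂x = −n_x/n_z = −0.24956 and ∂z/∂y = −n_y/n_z = −0.58470.
Intercept c from W-1: -215.9 + 349.14 + 393.50 = 526.74.
At (56, 1502): z_contact = −14.0 − 878.2 + 526.74 = -365.5 m.
Depth below ground = -245 − (-365.5) = 120 m.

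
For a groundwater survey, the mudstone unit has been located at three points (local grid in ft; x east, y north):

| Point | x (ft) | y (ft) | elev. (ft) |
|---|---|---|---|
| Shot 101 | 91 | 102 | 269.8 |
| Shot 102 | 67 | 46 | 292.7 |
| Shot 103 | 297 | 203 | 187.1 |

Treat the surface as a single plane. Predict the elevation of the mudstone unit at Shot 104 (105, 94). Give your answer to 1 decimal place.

Two edge vectors: Shot 101→Shot 102 = (-24, -56, 22.9), Shot 101→Shot 103 = (206, 101, -82.7).
Normal n = (Shot 101→Shot 102) × (Shot 101→Shot 103) = (2318.3, 2732.6, 9112).
So ∂z/∂x = −n_x/n_z = −0.25442 and ∂z/∂y = −n_y/n_z = −0.29989.
Intercept c from Shot 101: 269.8 + 23.15 + 30.59 = 323.54.
At (105, 94): z = −26.7 − 28.2 + 323.54 = 268.6 ft.

268.6 ft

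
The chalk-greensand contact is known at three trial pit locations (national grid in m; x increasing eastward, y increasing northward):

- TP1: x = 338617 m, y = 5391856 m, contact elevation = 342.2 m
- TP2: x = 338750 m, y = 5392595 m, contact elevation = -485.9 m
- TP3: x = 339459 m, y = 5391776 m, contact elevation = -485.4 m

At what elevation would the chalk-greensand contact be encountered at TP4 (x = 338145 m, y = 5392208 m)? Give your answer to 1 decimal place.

Let the plane be z = a·x + b·y + c.
TP2−TP1: 133a + 739b = −828.1;  TP3−TP1: 842a − 80b = −827.6.
Solving gives a = −1.071050661, b = −0.927808203.
Then c = 342.2 − a·338617 − b·5391856 = 5365626.39.
At (338145, 5392208): z = −362170.4 − 5002934.8 + 5365626.39 = 521.1 m.

521.1 m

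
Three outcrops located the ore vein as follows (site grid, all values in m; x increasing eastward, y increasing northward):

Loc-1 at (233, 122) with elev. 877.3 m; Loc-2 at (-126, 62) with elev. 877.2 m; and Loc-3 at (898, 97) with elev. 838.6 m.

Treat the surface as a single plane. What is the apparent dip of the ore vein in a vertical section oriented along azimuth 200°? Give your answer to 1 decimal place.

Let the plane be z = a·x + b·y + c.
Loc-2−Loc-1: −359a − 60b = −0.1;  Loc-3−Loc-1: 665a − 25b = −38.7.
Solving gives a = −0.04746, b = 0.28562.
Unit vector along 200° is (sin 200°, cos 200°) = (-0.3420, -0.9397).
Slope in that direction = a·(-0.3420) + b·(-0.9397) = −0.25217.
Apparent dip = arctan|0.25217| = 14.2° (true dip is 16.1°, so apparent ≤ true as expected).

14.2°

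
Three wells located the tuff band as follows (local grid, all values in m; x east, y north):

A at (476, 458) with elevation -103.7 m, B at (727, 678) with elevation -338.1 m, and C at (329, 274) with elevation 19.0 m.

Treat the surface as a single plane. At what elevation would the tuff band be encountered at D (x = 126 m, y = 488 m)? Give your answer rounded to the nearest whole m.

312 m

Two edge vectors: A→B = (251, 220, -234.4), A→C = (-147, -184, 122.7).
Normal n = (A→B) × (A→C) = (-16135.6, 3659.1, -13844).
So ∂z/∂x = −n_x/n_z = −1.16553 and ∂z/∂y = −n_y/n_z = 0.26431.
Intercept c from A: -103.7 + 554.79 − 121.05 = 330.04.
At (126, 488): z = −146.9 + 129.0 + 330.04 = 312.2 m.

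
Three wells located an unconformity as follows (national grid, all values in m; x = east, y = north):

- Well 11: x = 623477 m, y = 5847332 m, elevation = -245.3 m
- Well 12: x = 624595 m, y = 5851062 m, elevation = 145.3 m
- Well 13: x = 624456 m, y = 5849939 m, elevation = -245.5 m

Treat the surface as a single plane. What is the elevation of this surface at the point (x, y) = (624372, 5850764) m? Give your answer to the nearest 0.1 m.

298.9 m

Two edge vectors: Well 11→Well 12 = (1118, 3730, 390.6), Well 11→Well 13 = (979, 2607, -0.2).
Normal n = (Well 11→Well 12) × (Well 11→Well 13) = (-1019040.2, 382621, -737044).
So ∂z/∂x = −n_x/n_z = −1.382604295 and ∂z/∂y = −n_y/n_z = 0.519129116.
Intercept c from Well 11: -245.3 + 862021.98 − 3035520.29 = −2173743.61.
At (624372, 5850764): z = −863259.4 + 3037301.9 − 2173743.61 = 298.9 m.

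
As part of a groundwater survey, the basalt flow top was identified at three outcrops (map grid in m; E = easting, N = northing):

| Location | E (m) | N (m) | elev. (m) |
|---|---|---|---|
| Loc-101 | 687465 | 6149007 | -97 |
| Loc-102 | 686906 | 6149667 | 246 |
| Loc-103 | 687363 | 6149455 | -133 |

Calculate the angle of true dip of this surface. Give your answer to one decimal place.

Two edge vectors: Loc-101→Loc-102 = (-559, 660, 343), Loc-101→Loc-103 = (-102, 448, -36).
Normal n = (Loc-101→Loc-102) × (Loc-101→Loc-103) = (-177424, -55110, -183112).
So ∂z/∂E = −n_x/n_z = −0.96894 and ∂z/∂N = −n_y/n_z = −0.30096.
Gradient magnitude |∇z| = √(a² + b²) = √(0.93884 + 0.09058) = 1.01460.
True dip = arctan(1.01460) = 45.4°, dipping toward ENE (azimuth ≈ 073°).

45.4°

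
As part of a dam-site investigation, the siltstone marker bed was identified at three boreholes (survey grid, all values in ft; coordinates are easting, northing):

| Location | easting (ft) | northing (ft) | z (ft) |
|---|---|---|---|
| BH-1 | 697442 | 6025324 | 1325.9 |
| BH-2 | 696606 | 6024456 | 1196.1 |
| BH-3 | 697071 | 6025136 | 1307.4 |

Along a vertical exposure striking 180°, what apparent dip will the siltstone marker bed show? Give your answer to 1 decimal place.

Let the plane be z = a·easting + b·northing + c.
BH-2−BH-1: −836a − 868b = −129.8;  BH-3−BH-1: −371a − 188b = −18.5.
Solving gives a = −0.05062, b = 0.19829.
Unit vector along 180° is (sin 180°, cos 180°) = (0.0000, -1.0000).
Slope in that direction = a·(0.0000) + b·(-1.0000) = −0.19829.
Apparent dip = arctan|0.19829| = 11.2° (true dip is 11.6°, so apparent ≤ true as expected).

11.2°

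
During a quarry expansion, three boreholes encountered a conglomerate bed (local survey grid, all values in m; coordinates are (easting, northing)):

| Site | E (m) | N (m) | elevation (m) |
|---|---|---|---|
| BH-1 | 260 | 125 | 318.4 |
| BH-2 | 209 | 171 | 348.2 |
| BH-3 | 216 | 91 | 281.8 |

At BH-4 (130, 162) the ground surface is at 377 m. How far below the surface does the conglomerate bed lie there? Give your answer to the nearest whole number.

51 m

Let the plane be z = a·E + b·N + c.
BH-2−BH-1: −51a + 46b = 29.8;  BH-3−BH-1: −44a − 34b = −36.6.
Solving gives a = 0.17839, b = 0.84561.
Then c = 318.4 − a·260 − b·125 = 166.32.
At (130, 162): z_contact = 23.2 + 137.0 + 166.32 = 326.5 m.
Depth below ground = 377 − 326.5 = 51 m.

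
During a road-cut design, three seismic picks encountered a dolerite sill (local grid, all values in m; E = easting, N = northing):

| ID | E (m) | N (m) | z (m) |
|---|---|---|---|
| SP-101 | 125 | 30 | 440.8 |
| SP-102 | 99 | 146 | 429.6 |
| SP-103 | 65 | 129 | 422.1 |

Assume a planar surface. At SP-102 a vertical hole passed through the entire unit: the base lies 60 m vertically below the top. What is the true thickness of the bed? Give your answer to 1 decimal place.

Two edge vectors: SP-101→SP-102 = (-26, 116, -11.2), SP-101→SP-103 = (-60, 99, -18.7).
Normal n = (SP-101→SP-102) × (SP-101→SP-103) = (-1060.4, 185.8, 4386).
So ∂z/∂E = −n_x/n_z = 0.24177 and ∂z/∂N = −n_y/n_z = −0.04236.
|∇z| = √(a²+b²) = 0.24545, so dip δ = arctan(0.24545) = 13.79°.
True thickness = vertical thickness × cos δ = 60 × cos 13.79° = 58.3 m.

58.3 m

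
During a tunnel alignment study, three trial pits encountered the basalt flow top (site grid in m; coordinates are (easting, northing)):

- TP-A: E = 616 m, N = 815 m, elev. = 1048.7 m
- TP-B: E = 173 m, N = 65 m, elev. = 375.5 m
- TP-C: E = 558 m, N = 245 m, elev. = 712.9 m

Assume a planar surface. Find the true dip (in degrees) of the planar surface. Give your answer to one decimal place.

Let the plane be z = a·E + b·N + c.
TP-B−TP-A: −443a − 750b = −673.2;  TP-C−TP-A: −58a − 570b = −335.8.
Solving gives a = 0.63095, b = 0.52492.
Gradient magnitude |∇z| = √(a² + b²) = √(0.39809 + 0.27554) = 0.82075.
True dip = arctan(0.82075) = 39.4°, dipping toward SW (azimuth ≈ 230°).

39.4°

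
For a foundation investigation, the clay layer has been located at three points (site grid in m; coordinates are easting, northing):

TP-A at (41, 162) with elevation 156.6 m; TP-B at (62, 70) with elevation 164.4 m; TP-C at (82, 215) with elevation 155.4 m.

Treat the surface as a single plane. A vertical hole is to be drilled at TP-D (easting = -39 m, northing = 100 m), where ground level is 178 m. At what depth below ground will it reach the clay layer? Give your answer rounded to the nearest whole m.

Two edge vectors: TP-A→TP-B = (21, -92, 7.8), TP-A→TP-C = (41, 53, -1.2).
Normal n = (TP-A→TP-B) × (TP-A→TP-C) = (-303, 345, 4885).
So ∂z/∂easting = −n_x/n_z = 0.06203 and ∂z/∂northing = −n_y/n_z = −0.07062.
Intercept c from TP-A: 156.6 − 2.54 + 11.44 = 165.50.
At (-39, 100): z_contact = −2.4 − 7.1 + 165.50 = 156.0 m.
Depth below ground = 178 − 156.0 = 22 m.

22 m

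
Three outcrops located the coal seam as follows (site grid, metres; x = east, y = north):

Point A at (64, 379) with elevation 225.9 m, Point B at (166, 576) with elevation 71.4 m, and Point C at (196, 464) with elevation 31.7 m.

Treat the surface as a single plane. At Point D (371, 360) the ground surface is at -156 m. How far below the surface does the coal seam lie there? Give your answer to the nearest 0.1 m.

Two edge vectors: Point A→Point B = (102, 197, -154.5), Point A→Point C = (132, 85, -194.2).
Normal n = (Point A→Point B) × (Point A→Point C) = (-25124.9, -585.6, -17334).
So ∂z/∂x = −n_x/n_z = −1.44946 and ∂z/∂y = −n_y/n_z = −0.03378.
Intercept c from Point A: 225.9 + 92.77 + 12.80 = 331.47.
At (371, 360): z_contact = −537.75 − 12.16 + 331.47 = -218.44 m.
Depth below ground = -156 − (-218.44) = 62.4 m.

62.4 m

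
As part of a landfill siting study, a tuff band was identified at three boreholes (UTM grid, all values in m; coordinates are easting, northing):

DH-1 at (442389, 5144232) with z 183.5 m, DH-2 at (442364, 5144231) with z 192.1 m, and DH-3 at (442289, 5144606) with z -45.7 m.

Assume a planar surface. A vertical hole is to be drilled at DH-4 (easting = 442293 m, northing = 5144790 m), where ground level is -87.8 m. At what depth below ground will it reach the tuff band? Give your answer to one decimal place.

87.5 m

Two edge vectors: DH-1→DH-2 = (-25, -1, 8.6), DH-1→DH-3 = (-100, 374, -229.2).
Normal n = (DH-1→DH-2) × (DH-1→DH-3) = (-2987.2, -6590, -9450).
So ∂z/∂easting = −n_x/n_z = −0.316105820 and ∂z/∂northing = −n_y/n_z = −0.697354497.
Intercept c from DH-1: 183.5 + 139841.74 + 3587353.32 = 3727378.56.
At (442293, 5144790): z_contact = −139811.39 − 3587742.44 + 3727378.56 = -175.28 m.
Depth below ground = -87.8 − (-175.28) = 87.5 m.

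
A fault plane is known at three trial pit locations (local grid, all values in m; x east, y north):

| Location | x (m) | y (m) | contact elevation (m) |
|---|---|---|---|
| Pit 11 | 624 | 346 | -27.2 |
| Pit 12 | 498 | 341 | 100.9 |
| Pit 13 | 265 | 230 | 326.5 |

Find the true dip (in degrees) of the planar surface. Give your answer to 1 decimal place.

45.8°

Let the plane be z = a·x + b·y + c.
Pit 12−Pit 11: −126a − 5b = 128.1;  Pit 13−Pit 11: −359a − 116b = 353.7.
Solving gives a = −1.02107, b = 0.11089.
Gradient magnitude |∇z| = √(a² + b²) = √(1.04258 + 0.01230) = 1.02707.
True dip = arctan(1.02707) = 45.8°, dipping toward E (azimuth ≈ 096°).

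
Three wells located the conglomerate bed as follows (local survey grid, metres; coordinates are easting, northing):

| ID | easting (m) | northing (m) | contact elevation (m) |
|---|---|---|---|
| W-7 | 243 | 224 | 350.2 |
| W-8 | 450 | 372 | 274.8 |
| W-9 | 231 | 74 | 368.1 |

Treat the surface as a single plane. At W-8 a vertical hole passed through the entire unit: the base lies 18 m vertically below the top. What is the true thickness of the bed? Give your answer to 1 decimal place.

17.2 m

Let the plane be z = a·easting + b·northing + c.
W-8−W-7: 207a + 148b = −75.4;  W-9−W-7: −12a − 150b = 17.9.
Solving gives a = −0.29585, b = −0.09567.
|∇z| = √(a²+b²) = 0.31094, so dip δ = arctan(0.31094) = 17.27°.
True thickness = vertical thickness × cos δ = 18 × cos 17.27° = 17.2 m.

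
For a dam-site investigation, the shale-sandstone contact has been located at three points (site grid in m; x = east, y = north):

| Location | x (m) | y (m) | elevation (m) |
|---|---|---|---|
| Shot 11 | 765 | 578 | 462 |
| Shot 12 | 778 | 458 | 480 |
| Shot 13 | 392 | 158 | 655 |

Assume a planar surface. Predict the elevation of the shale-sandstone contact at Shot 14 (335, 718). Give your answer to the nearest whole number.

570 m

Let the plane be z = a·x + b·y + c.
Shot 12−Shot 11: 13a − 120b = 18;  Shot 13−Shot 11: −373a − 420b = 193.
Solving gives a = −0.31063, b = −0.18365.
Then c = 462 − a·765 − b·578 = 805.79.
At (335, 718): z = −104.1 − 131.9 + 805.79 = 569.9 m.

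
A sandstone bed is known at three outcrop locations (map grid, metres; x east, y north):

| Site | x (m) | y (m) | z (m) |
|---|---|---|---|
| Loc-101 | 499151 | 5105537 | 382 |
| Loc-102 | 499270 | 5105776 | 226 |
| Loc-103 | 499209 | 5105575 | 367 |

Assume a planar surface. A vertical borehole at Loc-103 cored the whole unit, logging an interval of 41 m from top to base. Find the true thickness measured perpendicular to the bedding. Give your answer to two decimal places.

31.75 m

Let the plane be z = a·x + b·y + c.
Loc-102−Loc-101: 119a + 239b = −156;  Loc-103−Loc-101: 58a + 38b = −15.
Solving gives a = 0.25086, b = −0.77762.
|∇z| = √(a²+b²) = 0.81708, so dip δ = arctan(0.81708) = 39.25°.
True thickness = vertical thickness × cos δ = 41 × cos 39.25° = 31.75 m.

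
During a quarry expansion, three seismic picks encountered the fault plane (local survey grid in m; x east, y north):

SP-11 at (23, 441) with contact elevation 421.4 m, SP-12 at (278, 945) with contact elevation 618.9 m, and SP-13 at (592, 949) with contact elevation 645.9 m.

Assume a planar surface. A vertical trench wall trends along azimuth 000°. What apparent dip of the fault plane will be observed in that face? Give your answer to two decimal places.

Two edge vectors: SP-11→SP-12 = (255, 504, 197.5), SP-11→SP-13 = (569, 508, 224.5).
Normal n = (SP-11→SP-12) × (SP-11→SP-13) = (12818, 55130, -157236).
So ∂z/∂x = −n_x/n_z = 0.08152 and ∂z/∂y = −n_y/n_z = 0.35062.
Unit vector along 000° is (sin 0°, cos 0°) = (0.0000, 1.0000).
Slope in that direction = a·(0.0000) + b·(1.0000) = 0.35062.
Apparent dip = arctan|0.35062| = 19.32° (true dip is 19.8°, so apparent ≤ true as expected).

19.32°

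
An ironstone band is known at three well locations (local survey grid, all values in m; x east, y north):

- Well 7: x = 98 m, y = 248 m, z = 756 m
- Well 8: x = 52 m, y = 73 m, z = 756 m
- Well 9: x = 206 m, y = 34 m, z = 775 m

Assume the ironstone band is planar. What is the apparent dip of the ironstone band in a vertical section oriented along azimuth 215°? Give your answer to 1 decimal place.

2.4°

Let the plane be z = a·x + b·y + c.
Well 8−Well 7: −46a − 175b = 0;  Well 9−Well 7: 108a − 214b = 19.
Solving gives a = 0.11568, b = −0.03041.
Unit vector along 215° is (sin 215°, cos 215°) = (-0.5736, -0.8192).
Slope in that direction = a·(-0.5736) + b·(-0.8192) = −0.04144.
Apparent dip = arctan|0.04144| = 2.4° (true dip is 6.8°, so apparent ≤ true as expected).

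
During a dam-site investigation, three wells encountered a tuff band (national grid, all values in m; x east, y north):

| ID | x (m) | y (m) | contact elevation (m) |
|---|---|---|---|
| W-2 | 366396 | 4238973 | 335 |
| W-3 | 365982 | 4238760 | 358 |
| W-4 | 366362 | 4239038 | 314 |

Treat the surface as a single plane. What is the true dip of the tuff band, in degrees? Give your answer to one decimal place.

Let the plane be z = a·x + b·y + c.
W-3−W-2: −414a − 213b = 23;  W-4−W-2: −34a + 65b = −21.
Solving gives a = 0.08720, b = −0.27747.
Gradient magnitude |∇z| = √(a² + b²) = √(0.00760 + 0.07699) = 0.29084.
True dip = arctan(0.29084) = 16.2°, dipping toward NNW (azimuth ≈ 343°).

16.2°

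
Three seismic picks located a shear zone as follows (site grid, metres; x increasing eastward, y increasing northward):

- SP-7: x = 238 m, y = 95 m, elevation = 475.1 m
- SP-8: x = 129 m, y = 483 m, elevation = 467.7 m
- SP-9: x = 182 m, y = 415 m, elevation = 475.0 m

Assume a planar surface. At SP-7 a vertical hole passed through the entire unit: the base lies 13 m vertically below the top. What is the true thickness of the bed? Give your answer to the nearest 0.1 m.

Let the plane be z = a·x + b·y + c.
SP-8−SP-7: −109a + 388b = −7.4;  SP-9−SP-7: −56a + 320b = −0.1.
Solving gives a = 0.17710, b = 0.03068.
|∇z| = √(a²+b²) = 0.17974, so dip δ = arctan(0.17974) = 10.19°.
True thickness = vertical thickness × cos δ = 13 × cos 10.19° = 12.8 m.

12.8 m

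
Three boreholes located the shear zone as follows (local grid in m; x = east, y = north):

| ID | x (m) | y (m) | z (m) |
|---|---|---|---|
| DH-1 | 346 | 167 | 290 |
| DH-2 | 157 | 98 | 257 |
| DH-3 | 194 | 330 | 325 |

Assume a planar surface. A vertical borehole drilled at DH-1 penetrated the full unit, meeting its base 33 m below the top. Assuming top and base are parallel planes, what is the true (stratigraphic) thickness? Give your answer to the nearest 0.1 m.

31.7 m

Two edge vectors: DH-1→DH-2 = (-189, -69, -33), DH-1→DH-3 = (-152, 163, 35).
Normal n = (DH-1→DH-2) × (DH-1→DH-3) = (2964, 11631, -41295).
So ∂z/∂x = −n_x/n_z = 0.07178 and ∂z/∂y = −n_y/n_z = 0.28166.
|∇z| = √(a²+b²) = 0.29066, so dip δ = arctan(0.29066) = 16.21°.
True thickness = vertical thickness × cos δ = 33 × cos 16.21° = 31.7 m.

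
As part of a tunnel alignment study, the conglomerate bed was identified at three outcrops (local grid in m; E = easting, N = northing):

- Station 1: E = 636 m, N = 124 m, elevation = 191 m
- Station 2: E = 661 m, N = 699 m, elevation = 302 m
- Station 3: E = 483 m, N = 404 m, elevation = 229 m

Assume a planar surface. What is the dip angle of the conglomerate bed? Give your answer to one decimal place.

Let the plane be z = a·E + b·N + c.
Station 2−Station 1: 25a + 575b = 111;  Station 3−Station 1: −153a + 280b = 38.
Solving gives a = 0.09718, b = 0.18882.
Gradient magnitude |∇z| = √(a² + b²) = √(0.00944 + 0.03565) = 0.21236.
True dip = arctan(0.21236) = 12.0°, dipping toward SSW (azimuth ≈ 207°).

12.0°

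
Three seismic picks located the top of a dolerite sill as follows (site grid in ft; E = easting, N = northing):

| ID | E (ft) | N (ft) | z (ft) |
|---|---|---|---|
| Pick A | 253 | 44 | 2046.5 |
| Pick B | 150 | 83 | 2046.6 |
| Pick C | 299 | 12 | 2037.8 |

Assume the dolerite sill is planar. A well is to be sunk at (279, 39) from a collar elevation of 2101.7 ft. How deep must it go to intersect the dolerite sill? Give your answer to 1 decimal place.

52.3 ft

Two edge vectors: Pick A→Pick B = (-103, 39, 0.1), Pick A→Pick C = (46, -32, -8.7).
Normal n = (Pick A→Pick B) × (Pick A→Pick C) = (-336.1, -891.5, 1502).
So ∂z/∂E = −n_x/n_z = 0.22377 and ∂z/∂N = −n_y/n_z = 0.59354.
Intercept c from Pick A: 2046.5 − 56.61 − 26.12 = 1963.77.
At (279, 39): z_contact = 62.43 + 23.15 + 1963.77 = 2049.35 ft.
Depth below ground = 2101.7 − 2049.35 = 52.3 ft.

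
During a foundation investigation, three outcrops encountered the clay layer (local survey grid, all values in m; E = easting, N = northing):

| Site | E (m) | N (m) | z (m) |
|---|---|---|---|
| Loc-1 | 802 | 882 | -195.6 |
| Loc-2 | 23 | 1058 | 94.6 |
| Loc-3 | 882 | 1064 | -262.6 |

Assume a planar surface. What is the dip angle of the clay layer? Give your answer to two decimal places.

24.43°

Two edge vectors: Loc-1→Loc-2 = (-779, 176, 290.2), Loc-1→Loc-3 = (80, 182, -67).
Normal n = (Loc-1→Loc-2) × (Loc-1→Loc-3) = (-64608.4, -28977, -155858).
So ∂z/∂E = −n_x/n_z = −0.41453 and ∂z/∂N = −n_y/n_z = −0.18592.
Gradient magnitude |∇z| = √(a² + b²) = √(0.17184 + 0.03457) = 0.45432.
True dip = arctan(0.45432) = 24.43°, dipping toward ENE (azimuth ≈ 066°).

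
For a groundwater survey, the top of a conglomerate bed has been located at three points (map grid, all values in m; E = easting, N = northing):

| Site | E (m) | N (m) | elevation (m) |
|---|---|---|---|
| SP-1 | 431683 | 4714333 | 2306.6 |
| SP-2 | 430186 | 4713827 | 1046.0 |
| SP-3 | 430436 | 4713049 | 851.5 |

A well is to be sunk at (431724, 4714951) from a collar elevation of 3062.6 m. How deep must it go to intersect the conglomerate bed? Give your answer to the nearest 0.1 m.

437.8 m

Let the plane be z = a·E + b·N + c.
SP-2−SP-1: −1497a − 506b = −1260.6;  SP-3−SP-1: −1247a − 1284b = −1455.1.
Solving gives a = 0.683358917, b = 0.469588341.
Then c = 2306.6 − a·431683 − b·4714333 = −2506483.64.
At (431724, 4714951): z_contact = 295022.45 + 2214086.02 − 2506483.64 = 2624.82 m.
Depth below ground = 3062.6 − 2624.82 = 437.8 m.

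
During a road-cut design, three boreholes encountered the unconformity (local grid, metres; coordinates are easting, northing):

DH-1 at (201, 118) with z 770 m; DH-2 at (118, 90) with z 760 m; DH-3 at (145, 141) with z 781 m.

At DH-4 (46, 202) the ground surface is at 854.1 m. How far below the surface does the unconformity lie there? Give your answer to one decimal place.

Let the plane be z = a·easting + b·northing + c.
DH-2−DH-1: −83a − 28b = −10;  DH-3−DH-1: −56a + 23b = 11.
Solving gives a = −0.02243, b = 0.42364.
Then c = 770 − a·201 − b·118 = 724.52.
At (46, 202): z_contact = −1.03 + 85.58 + 724.52 = 809.06 m.
Depth below ground = 854.1 − 809.06 = 45.0 m.

45.0 m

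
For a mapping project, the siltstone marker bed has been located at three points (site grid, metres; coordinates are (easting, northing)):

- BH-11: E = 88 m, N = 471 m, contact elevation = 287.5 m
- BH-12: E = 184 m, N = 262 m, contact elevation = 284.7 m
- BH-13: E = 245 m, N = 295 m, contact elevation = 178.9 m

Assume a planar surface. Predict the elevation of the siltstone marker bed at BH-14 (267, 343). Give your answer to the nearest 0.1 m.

118.1 m

Two edge vectors: BH-11→BH-12 = (96, -209, -2.8), BH-11→BH-13 = (157, -176, -108.6).
Normal n = (BH-11→BH-12) × (BH-11→BH-13) = (22204.6, 9986, 15917).
So ∂z/∂E = −n_x/n_z = −1.39502 and ∂z/∂N = −n_y/n_z = −0.62738.
Intercept c from BH-11: 287.5 + 122.76 + 295.50 = 705.76.
At (267, 343): z = −372.5 − 215.2 + 705.76 = 118.1 m.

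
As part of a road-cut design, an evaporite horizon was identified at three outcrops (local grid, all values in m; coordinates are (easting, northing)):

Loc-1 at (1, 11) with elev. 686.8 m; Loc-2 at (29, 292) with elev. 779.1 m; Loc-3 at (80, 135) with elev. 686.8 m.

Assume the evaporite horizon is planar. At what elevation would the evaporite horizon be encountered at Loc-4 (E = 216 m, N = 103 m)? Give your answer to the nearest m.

Two edge vectors: Loc-1→Loc-2 = (28, 281, 92.3), Loc-1→Loc-3 = (79, 124, 0).
Normal n = (Loc-1→Loc-2) × (Loc-1→Loc-3) = (-11445.2, 7291.7, -18727).
So ∂z/∂E = −n_x/n_z = −0.61116 and ∂z/∂N = −n_y/n_z = 0.38937.
Intercept c from Loc-1: 686.8 + 0.61 − 4.28 = 683.13.
At (216, 103): z = −132.0 + 40.1 + 683.13 = 591.2 m.

591 m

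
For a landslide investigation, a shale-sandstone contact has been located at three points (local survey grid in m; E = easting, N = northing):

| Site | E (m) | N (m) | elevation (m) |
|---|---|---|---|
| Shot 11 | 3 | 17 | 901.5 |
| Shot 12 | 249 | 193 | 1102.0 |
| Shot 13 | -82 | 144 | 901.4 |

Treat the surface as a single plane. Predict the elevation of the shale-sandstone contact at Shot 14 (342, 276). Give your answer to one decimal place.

Two edge vectors: Shot 11→Shot 12 = (246, 176, 200.5), Shot 11→Shot 13 = (-85, 127, -0.1).
Normal n = (Shot 11→Shot 12) × (Shot 11→Shot 13) = (-25481.1, -17017.9, 46202).
So ∂z/∂E = −n_x/n_z = 0.55152 and ∂z/∂N = −n_y/n_z = 0.36834.
Intercept c from Shot 11: 901.5 − 1.65 − 6.26 = 893.58.
At (342, 276): z = 188.6 + 101.7 + 893.58 = 1183.9 m.

1183.9 m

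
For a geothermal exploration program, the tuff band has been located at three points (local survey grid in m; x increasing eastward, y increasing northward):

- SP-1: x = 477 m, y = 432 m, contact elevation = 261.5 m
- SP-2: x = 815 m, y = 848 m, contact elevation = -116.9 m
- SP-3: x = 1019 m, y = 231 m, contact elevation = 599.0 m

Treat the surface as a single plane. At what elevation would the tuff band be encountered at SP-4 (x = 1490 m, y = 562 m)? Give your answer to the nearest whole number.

342 m

Two edge vectors: SP-1→SP-2 = (338, 416, -378.4), SP-1→SP-3 = (542, -201, 337.5).
Normal n = (SP-1→SP-2) × (SP-1→SP-3) = (64341.6, -319167.8, -293410).
So ∂z/∂x = −n_x/n_z = 0.21929 and ∂z/∂y = −n_y/n_z = −1.08779.
Intercept c from SP-1: 261.5 − 104.60 + 469.92 = 626.82.
At (1490, 562): z = 326.7 − 611.3 + 626.82 = 342.2 m.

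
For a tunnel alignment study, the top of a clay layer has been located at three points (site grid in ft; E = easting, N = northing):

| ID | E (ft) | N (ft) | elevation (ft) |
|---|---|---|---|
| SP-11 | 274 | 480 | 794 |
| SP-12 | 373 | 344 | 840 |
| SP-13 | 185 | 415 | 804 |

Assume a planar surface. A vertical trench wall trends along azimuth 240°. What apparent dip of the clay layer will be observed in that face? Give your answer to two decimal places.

Let the plane be z = a·E + b·N + c.
SP-12−SP-11: 99a − 136b = 46;  SP-13−SP-11: −89a − 65b = 10.
Solving gives a = 0.08792, b = −0.27423.
Unit vector along 240° is (sin 240°, cos 240°) = (-0.8660, -0.5000).
Slope in that direction = a·(-0.8660) + b·(-0.5000) = 0.06097.
Apparent dip = arctan|0.06097| = 3.49° (true dip is 16.1°, so apparent ≤ true as expected).

3.49°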